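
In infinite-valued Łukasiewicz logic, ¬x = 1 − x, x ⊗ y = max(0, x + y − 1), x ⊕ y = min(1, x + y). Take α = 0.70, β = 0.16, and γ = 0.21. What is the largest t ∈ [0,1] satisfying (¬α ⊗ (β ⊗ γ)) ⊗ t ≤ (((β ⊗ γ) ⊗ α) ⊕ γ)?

¬α = 1 − 0.70 = 0.30
β ⊗ γ = max(0, 0.16 + 0.21 − 1) = max(0, -0.63) = 0.00
¬α ⊗ (β ⊗ γ) = max(0, 0.30 + 0.00 − 1) = max(0, -0.70) = 0.00
So the left factor is ¬α ⊗ (β ⊗ γ) = 0.00.
(β ⊗ γ) ⊗ α = max(0, 0.00 + 0.70 − 1) = max(0, -0.30) = 0.00
((β ⊗ γ) ⊗ α) ⊕ γ = min(1, 0.00 + 0.21) = min(1, 0.21) = 0.21
So the right-hand bound is ((β ⊗ γ) ⊗ α) ⊕ γ = 0.21.
The residuum of the Łukasiewicz t-norm gives the supremum: min(1, 1 − 0.00 + 0.21).
1 − 0.00 + 0.21 = 1.21, so t = min(1, 1.21) = 1.00.
Check: 0.00 ⊗ 1.00 = max(0, 0.00) = 0.00 ≤ 0.21.

1.00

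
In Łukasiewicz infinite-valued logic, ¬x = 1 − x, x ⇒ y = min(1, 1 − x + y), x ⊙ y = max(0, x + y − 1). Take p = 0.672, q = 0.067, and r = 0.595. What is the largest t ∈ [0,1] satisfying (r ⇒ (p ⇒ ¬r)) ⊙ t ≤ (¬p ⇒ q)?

¬r = 1 − 0.595 = 0.405
p ⇒ ¬r = min(1, 1 − 0.672 + 0.405) = min(1, 0.733) = 0.733
r ⇒ (p ⇒ ¬r) = min(1, 1 − 0.595 + 0.733) = min(1, 1.138) = 1.000
So the left factor is r ⇒ (p ⇒ ¬r) = 1.000.
¬p = 1 − 0.672 = 0.328
¬p ⇒ q = min(1, 1 − 0.328 + 0.067) = min(1, 0.739) = 0.739
So the right-hand bound is ¬p ⇒ q = 0.739.
The residuum of the Łukasiewicz t-norm gives the supremum: min(1, 1 − 1.000 + 0.739).
1 − 1.000 + 0.739 = 0.739, so t = min(1, 0.739) = 0.739.
Check: 1.000 ⊙ 0.739 = max(0, 0.739) = 0.739 ≤ 0.739.

0.739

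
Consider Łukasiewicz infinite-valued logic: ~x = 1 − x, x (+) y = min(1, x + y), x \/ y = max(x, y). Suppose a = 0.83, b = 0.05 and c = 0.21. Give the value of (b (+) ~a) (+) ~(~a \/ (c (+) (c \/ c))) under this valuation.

~a = 1 − 0.83 = 0.17
b (+) ~a = min(1, 0.05 + 0.17) = min(1, 0.22) = 0.22
c \/ c = max(0.21, 0.21) = 0.21
c (+) (c \/ c) = min(1, 0.21 + 0.21) = min(1, 0.42) = 0.42
~a \/ (c (+) (c \/ c)) = max(0.17, 0.42) = 0.42
~(~a \/ (c (+) (c \/ c))) = 1 − 0.42 = 0.58
(b (+) ~a) (+) ~(~a \/ (c (+) (c \/ c))) = min(1, 0.22 + 0.58) = min(1, 0.80) = 0.80

0.80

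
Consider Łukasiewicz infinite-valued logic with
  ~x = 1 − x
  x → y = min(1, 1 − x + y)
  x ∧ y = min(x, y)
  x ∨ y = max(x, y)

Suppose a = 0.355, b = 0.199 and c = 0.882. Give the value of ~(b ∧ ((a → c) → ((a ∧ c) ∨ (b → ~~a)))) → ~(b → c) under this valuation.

0.199

a → c = min(1, 1 − 0.355 + 0.882) = min(1, 1.527) = 1.000
a ∧ c = min(0.355, 0.882) = 0.355
~a = 1 − 0.355 = 0.645
~~a = 1 − 0.645 = 0.355
b → ~~a = min(1, 1 − 0.199 + 0.355) = min(1, 1.156) = 1.000
(a ∧ c) ∨ (b → ~~a) = max(0.355, 1.000) = 1.000
(a → c) → ((a ∧ c) ∨ (b → ~~a)) = min(1, 1 − 1.000 + 1.000) = min(1, 1.000) = 1.000
b ∧ ((a → c) → ((a ∧ c) ∨ (b → ~~a))) = min(0.199, 1.000) = 0.199
~(b ∧ ((a → c) → ((a ∧ c) ∨ (b → ~~a)))) = 1 − 0.199 = 0.801
b → c = min(1, 1 − 0.199 + 0.882) = min(1, 1.683) = 1.000
~(b → c) = 1 − 1.000 = 0.000
~(b ∧ ((a → c) → ((a ∧ c) ∨ (b → ~~a)))) → ~(b → c) = min(1, 1 − 0.801 + 0.000) = min(1, 0.199) = 0.199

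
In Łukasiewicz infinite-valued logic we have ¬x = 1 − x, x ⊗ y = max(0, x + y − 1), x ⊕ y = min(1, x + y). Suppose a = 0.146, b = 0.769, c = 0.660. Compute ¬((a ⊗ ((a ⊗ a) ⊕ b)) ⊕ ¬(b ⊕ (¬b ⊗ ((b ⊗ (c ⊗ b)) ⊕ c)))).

0.858

a ⊗ a = max(0, 0.146 + 0.146 − 1) = max(0, -0.708) = 0.000
(a ⊗ a) ⊕ b = min(1, 0.000 + 0.769) = min(1, 0.769) = 0.769
a ⊗ ((a ⊗ a) ⊕ b) = max(0, 0.146 + 0.769 − 1) = max(0, -0.085) = 0.000
¬b = 1 − 0.769 = 0.231
c ⊗ b = max(0, 0.660 + 0.769 − 1) = max(0, 0.429) = 0.429
b ⊗ (c ⊗ b) = max(0, 0.769 + 0.429 − 1) = max(0, 0.198) = 0.198
(b ⊗ (c ⊗ b)) ⊕ c = min(1, 0.198 + 0.660) = min(1, 0.858) = 0.858
¬b ⊗ ((b ⊗ (c ⊗ b)) ⊕ c) = max(0, 0.231 + 0.858 − 1) = max(0, 0.089) = 0.089
b ⊕ (¬b ⊗ ((b ⊗ (c ⊗ b)) ⊕ c)) = min(1, 0.769 + 0.089) = min(1, 0.858) = 0.858
¬(b ⊕ (¬b ⊗ ((b ⊗ (c ⊗ b)) ⊕ c))) = 1 − 0.858 = 0.142
(a ⊗ ((a ⊗ a) ⊕ b)) ⊕ ¬(b ⊕ (¬b ⊗ ((b ⊗ (c ⊗ b)) ⊕ c))) = min(1, 0.000 + 0.142) = min(1, 0.142) = 0.142
¬((a ⊗ ((a ⊗ a) ⊕ b)) ⊕ ¬(b ⊕ (¬b ⊗ ((b ⊗ (c ⊗ b)) ⊕ c)))) = 1 − 0.142 = 0.858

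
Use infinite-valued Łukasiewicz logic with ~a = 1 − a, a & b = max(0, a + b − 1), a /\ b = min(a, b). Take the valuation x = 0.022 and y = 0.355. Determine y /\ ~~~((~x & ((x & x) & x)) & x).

~x = 1 − 0.022 = 0.978
x & x = max(0, 0.022 + 0.022 − 1) = max(0, -0.956) = 0.000
(x & x) & x = max(0, 0.000 + 0.022 − 1) = max(0, -0.978) = 0.000
~x & ((x & x) & x) = max(0, 0.978 + 0.000 − 1) = max(0, -0.022) = 0.000
(~x & ((x & x) & x)) & x = max(0, 0.000 + 0.022 − 1) = max(0, -0.978) = 0.000
~((~x & ((x & x) & x)) & x) = 1 − 0.000 = 1.000
~~((~x & ((x & x) & x)) & x) = 1 − 1.000 = 0.000
~~~((~x & ((x & x) & x)) & x) = 1 − 0.000 = 1.000
y /\ ~~~((~x & ((x & x) & x)) & x) = min(0.355, 1.000) = 0.355

0.355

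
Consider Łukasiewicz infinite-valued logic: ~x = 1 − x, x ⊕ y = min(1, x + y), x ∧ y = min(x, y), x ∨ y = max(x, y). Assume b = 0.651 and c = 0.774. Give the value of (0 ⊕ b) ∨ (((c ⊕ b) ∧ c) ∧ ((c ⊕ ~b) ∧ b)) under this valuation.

0 ⊕ b = min(1, 0.000 + 0.651) = min(1, 0.651) = 0.651
c ⊕ b = min(1, 0.774 + 0.651) = min(1, 1.425) = 1.000
(c ⊕ b) ∧ c = min(1.000, 0.774) = 0.774
~b = 1 − 0.651 = 0.349
c ⊕ ~b = min(1, 0.774 + 0.349) = min(1, 1.123) = 1.000
(c ⊕ ~b) ∧ b = min(1.000, 0.651) = 0.651
((c ⊕ b) ∧ c) ∧ ((c ⊕ ~b) ∧ b) = min(0.774, 0.651) = 0.651
(0 ⊕ b) ∨ (((c ⊕ b) ∧ c) ∧ ((c ⊕ ~b) ∧ b)) = max(0.651, 0.651) = 0.651

0.651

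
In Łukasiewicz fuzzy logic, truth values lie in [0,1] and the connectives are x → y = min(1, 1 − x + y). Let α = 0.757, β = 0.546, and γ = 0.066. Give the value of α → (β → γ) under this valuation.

β → γ = min(1, 1 − 0.546 + 0.066) = min(1, 0.520) = 0.520
α → (β → γ) = min(1, 1 − 0.757 + 0.520) = min(1, 0.763) = 0.763

0.763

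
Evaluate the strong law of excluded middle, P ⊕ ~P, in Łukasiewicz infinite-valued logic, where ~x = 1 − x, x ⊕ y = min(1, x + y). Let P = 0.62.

1.00

~P = 1 − 0.62 = 0.38
P ⊕ ~P = min(1, 0.62 + 0.38) = min(1, 1.00) = 1.00
(As expected: always 1 in Ł∞ since a ⊕ (1−a) = 1.)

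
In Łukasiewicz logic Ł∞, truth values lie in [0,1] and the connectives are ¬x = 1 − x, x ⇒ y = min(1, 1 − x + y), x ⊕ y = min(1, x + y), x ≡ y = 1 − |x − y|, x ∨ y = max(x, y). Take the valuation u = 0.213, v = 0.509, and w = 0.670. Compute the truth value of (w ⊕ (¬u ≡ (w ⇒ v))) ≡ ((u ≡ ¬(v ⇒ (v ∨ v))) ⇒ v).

0.722

¬u = 1 − 0.213 = 0.787
w ⇒ v = min(1, 1 − 0.670 + 0.509) = min(1, 0.839) = 0.839
¬u ≡ (w ⇒ v) = 1 − |0.787 − 0.839| = 1 − 0.052 = 0.948
w ⊕ (¬u ≡ (w ⇒ v)) = min(1, 0.670 + 0.948) = min(1, 1.618) = 1.000
v ∨ v = max(0.509, 0.509) = 0.509
v ⇒ (v ∨ v) = min(1, 1 − 0.509 + 0.509) = min(1, 1.000) = 1.000
¬(v ⇒ (v ∨ v)) = 1 − 1.000 = 0.000
u ≡ ¬(v ⇒ (v ∨ v)) = 1 − |0.213 − 0.000| = 1 − 0.213 = 0.787
(u ≡ ¬(v ⇒ (v ∨ v))) ⇒ v = min(1, 1 − 0.787 + 0.509) = min(1, 0.722) = 0.722
(w ⊕ (¬u ≡ (w ⇒ v))) ≡ ((u ≡ ¬(v ⇒ (v ∨ v))) ⇒ v) = 1 − |1.000 − 0.722| = 1 − 0.278 = 0.722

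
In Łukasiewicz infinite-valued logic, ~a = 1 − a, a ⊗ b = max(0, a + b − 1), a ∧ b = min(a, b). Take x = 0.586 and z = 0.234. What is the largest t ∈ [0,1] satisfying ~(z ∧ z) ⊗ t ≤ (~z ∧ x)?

z ∧ z = min(0.234, 0.234) = 0.234
~(z ∧ z) = 1 − 0.234 = 0.766
So the left factor is ~(z ∧ z) = 0.766.
~z = 1 − 0.234 = 0.766
~z ∧ x = min(0.766, 0.586) = 0.586
So the right-hand bound is ~z ∧ x = 0.586.
The residuum of the Łukasiewicz t-norm gives the supremum: min(1, 1 − 0.766 + 0.586).
1 − 0.766 + 0.586 = 0.820, so t = min(1, 0.820) = 0.820.
Check: 0.766 ⊗ 0.820 = max(0, 0.586) = 0.586 ≤ 0.586.

0.820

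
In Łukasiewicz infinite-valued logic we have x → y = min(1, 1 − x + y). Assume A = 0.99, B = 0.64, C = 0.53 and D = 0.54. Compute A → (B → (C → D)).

1.00

C → D = min(1, 1 − 0.53 + 0.54) = min(1, 1.01) = 1.00
B → (C → D) = min(1, 1 − 0.64 + 1.00) = min(1, 1.36) = 1.00
A → (B → (C → D)) = min(1, 1 − 0.99 + 1.00) = min(1, 1.01) = 1.00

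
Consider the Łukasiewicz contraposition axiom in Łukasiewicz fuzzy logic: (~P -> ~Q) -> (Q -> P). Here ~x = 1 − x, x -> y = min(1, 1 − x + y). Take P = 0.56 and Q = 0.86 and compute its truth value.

1.00

~P = 1 − 0.56 = 0.44
~Q = 1 − 0.86 = 0.14
~P -> ~Q = min(1, 1 − 0.44 + 0.14) = min(1, 0.70) = 0.70
Q -> P = min(1, 1 − 0.86 + 0.56) = min(1, 0.70) = 0.70
(~P -> ~Q) -> (Q -> P) = min(1, 1 − 0.70 + 0.70) = min(1, 1.00) = 1.00
(As expected: an axiom of Ł∞, always 1.)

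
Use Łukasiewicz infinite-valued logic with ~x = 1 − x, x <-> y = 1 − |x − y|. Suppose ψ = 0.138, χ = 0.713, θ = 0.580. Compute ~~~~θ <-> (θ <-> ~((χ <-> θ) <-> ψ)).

0.729

~θ = 1 − 0.580 = 0.420
~~θ = 1 − 0.420 = 0.580
~~~θ = 1 − 0.580 = 0.420
~~~~θ = 1 − 0.420 = 0.580
χ <-> θ = 1 − |0.713 − 0.580| = 1 − 0.133 = 0.867
(χ <-> θ) <-> ψ = 1 − |0.867 − 0.138| = 1 − 0.729 = 0.271
~((χ <-> θ) <-> ψ) = 1 − 0.271 = 0.729
θ <-> ~((χ <-> θ) <-> ψ) = 1 − |0.580 − 0.729| = 1 − 0.149 = 0.851
~~~~θ <-> (θ <-> ~((χ <-> θ) <-> ψ)) = 1 − |0.580 − 0.851| = 1 − 0.271 = 0.729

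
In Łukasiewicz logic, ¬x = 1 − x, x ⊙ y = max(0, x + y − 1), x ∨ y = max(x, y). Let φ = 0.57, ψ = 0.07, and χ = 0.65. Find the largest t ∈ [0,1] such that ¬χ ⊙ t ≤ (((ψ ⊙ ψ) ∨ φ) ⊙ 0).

¬χ = 1 − 0.65 = 0.35
So the left factor is ¬χ = 0.35.
ψ ⊙ ψ = max(0, 0.07 + 0.07 − 1) = max(0, -0.86) = 0.00
(ψ ⊙ ψ) ∨ φ = max(0.00, 0.57) = 0.57
((ψ ⊙ ψ) ∨ φ) ⊙ 0 = max(0, 0.57 + 0.00 − 1) = max(0, -0.43) = 0.00
So the right-hand bound is ((ψ ⊙ ψ) ∨ φ) ⊙ 0 = 0.00.
The residuum of the Łukasiewicz t-norm gives the supremum: min(1, 1 − 0.35 + 0.00).
1 − 0.35 + 0.00 = 0.65, so t = min(1, 0.65) = 0.65.
Check: 0.35 ⊙ 0.65 = max(0, 0.00) = 0.00 ≤ 0.00.

0.65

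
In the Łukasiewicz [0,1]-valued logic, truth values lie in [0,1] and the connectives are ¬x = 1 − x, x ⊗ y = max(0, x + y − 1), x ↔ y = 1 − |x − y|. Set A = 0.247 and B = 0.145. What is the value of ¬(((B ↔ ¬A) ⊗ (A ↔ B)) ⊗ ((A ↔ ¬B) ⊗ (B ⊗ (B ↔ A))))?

¬A = 1 − 0.247 = 0.753
B ↔ ¬A = 1 − |0.145 − 0.753| = 1 − 0.608 = 0.392
A ↔ B = 1 − |0.247 − 0.145| = 1 − 0.102 = 0.898
(B ↔ ¬A) ⊗ (A ↔ B) = max(0, 0.392 + 0.898 − 1) = max(0, 0.290) = 0.290
¬B = 1 − 0.145 = 0.855
A ↔ ¬B = 1 − |0.247 − 0.855| = 1 − 0.608 = 0.392
B ↔ A = 1 − |0.145 − 0.247| = 1 − 0.102 = 0.898
B ⊗ (B ↔ A) = max(0, 0.145 + 0.898 − 1) = max(0, 0.043) = 0.043
(A ↔ ¬B) ⊗ (B ⊗ (B ↔ A)) = max(0, 0.392 + 0.043 − 1) = max(0, -0.565) = 0.000
((B ↔ ¬A) ⊗ (A ↔ B)) ⊗ ((A ↔ ¬B) ⊗ (B ⊗ (B ↔ A))) = max(0, 0.290 + 0.000 − 1) = max(0, -0.710) = 0.000
¬(((B ↔ ¬A) ⊗ (A ↔ B)) ⊗ ((A ↔ ¬B) ⊗ (B ⊗ (B ↔ A)))) = 1 − 0.000 = 1.000

1.000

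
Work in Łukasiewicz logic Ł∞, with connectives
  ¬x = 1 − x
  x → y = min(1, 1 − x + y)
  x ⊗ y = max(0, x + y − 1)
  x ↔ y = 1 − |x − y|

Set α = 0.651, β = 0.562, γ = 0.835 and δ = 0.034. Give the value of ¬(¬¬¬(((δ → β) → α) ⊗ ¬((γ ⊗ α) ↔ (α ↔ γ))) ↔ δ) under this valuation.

δ → β = min(1, 1 − 0.034 + 0.562) = min(1, 1.528) = 1.000
(δ → β) → α = min(1, 1 − 1.000 + 0.651) = min(1, 0.651) = 0.651
γ ⊗ α = max(0, 0.835 + 0.651 − 1) = max(0, 0.486) = 0.486
α ↔ γ = 1 − |0.651 − 0.835| = 1 − 0.184 = 0.816
(γ ⊗ α) ↔ (α ↔ γ) = 1 − |0.486 − 0.816| = 1 − 0.330 = 0.670
¬((γ ⊗ α) ↔ (α ↔ γ)) = 1 − 0.670 = 0.330
((δ → β) → α) ⊗ ¬((γ ⊗ α) ↔ (α ↔ γ)) = max(0, 0.651 + 0.330 − 1) = max(0, -0.019) = 0.000
¬(((δ → β) → α) ⊗ ¬((γ ⊗ α) ↔ (α ↔ γ))) = 1 − 0.000 = 1.000
¬¬(((δ → β) → α) ⊗ ¬((γ ⊗ α) ↔ (α ↔ γ))) = 1 − 1.000 = 0.000
¬¬¬(((δ → β) → α) ⊗ ¬((γ ⊗ α) ↔ (α ↔ γ))) = 1 − 0.000 = 1.000
¬¬¬(((δ → β) → α) ⊗ ¬((γ ⊗ α) ↔ (α ↔ γ))) ↔ δ = 1 − |1.000 − 0.034| = 1 − 0.966 = 0.034
¬(¬¬¬(((δ → β) → α) ⊗ ¬((γ ⊗ α) ↔ (α ↔ γ))) ↔ δ) = 1 − 0.034 = 0.966

0.966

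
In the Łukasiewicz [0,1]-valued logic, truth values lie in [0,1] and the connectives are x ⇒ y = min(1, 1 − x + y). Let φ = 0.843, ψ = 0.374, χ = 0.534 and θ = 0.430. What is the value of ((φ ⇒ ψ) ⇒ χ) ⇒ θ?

φ ⇒ ψ = min(1, 1 − 0.843 + 0.374) = min(1, 0.531) = 0.531
(φ ⇒ ψ) ⇒ χ = min(1, 1 − 0.531 + 0.534) = min(1, 1.003) = 1.000
((φ ⇒ ψ) ⇒ χ) ⇒ θ = min(1, 1 − 1.000 + 0.430) = min(1, 0.430) = 0.430

0.430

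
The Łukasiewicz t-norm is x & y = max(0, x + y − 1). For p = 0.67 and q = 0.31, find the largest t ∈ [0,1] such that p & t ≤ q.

0.64

The residuum of the Łukasiewicz t-norm gives the supremum: min(1, 1 − 0.67 + 0.31).
1 − 0.67 + 0.31 = 0.64, so t = min(1, 0.64) = 0.64.
Check: 0.67 & 0.64 = max(0, 0.31) = 0.31 ≤ 0.31.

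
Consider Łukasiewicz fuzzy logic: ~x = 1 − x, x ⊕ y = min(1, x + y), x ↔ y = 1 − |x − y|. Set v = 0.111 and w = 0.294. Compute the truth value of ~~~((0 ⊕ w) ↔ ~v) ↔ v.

0.516

0 ⊕ w = min(1, 0.000 + 0.294) = min(1, 0.294) = 0.294
~v = 1 − 0.111 = 0.889
(0 ⊕ w) ↔ ~v = 1 − |0.294 − 0.889| = 1 − 0.595 = 0.405
~((0 ⊕ w) ↔ ~v) = 1 − 0.405 = 0.595
~~((0 ⊕ w) ↔ ~v) = 1 − 0.595 = 0.405
~~~((0 ⊕ w) ↔ ~v) = 1 − 0.405 = 0.595
~~~((0 ⊕ w) ↔ ~v) ↔ v = 1 − |0.595 − 0.111| = 1 − 0.484 = 0.516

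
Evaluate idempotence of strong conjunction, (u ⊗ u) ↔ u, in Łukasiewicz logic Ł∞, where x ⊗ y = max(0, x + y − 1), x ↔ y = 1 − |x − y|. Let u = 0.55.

0.55

u ⊗ u = max(0, 0.55 + 0.55 − 1) = max(0, 0.10) = 0.10
(u ⊗ u) ↔ u = 1 − |0.10 − 0.55| = 1 − 0.45 = 0.55
(The value 0.55 < 1 shows this instance is not satisfied; fails in Ł∞ since a ⊗ a = max(0, 2a−1) ≠ a in general.)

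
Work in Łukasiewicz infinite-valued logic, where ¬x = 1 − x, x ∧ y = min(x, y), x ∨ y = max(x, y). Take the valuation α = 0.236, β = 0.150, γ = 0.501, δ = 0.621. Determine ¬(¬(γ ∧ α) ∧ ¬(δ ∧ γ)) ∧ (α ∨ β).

0.236

γ ∧ α = min(0.501, 0.236) = 0.236
¬(γ ∧ α) = 1 − 0.236 = 0.764
δ ∧ γ = min(0.621, 0.501) = 0.501
¬(δ ∧ γ) = 1 − 0.501 = 0.499
¬(γ ∧ α) ∧ ¬(δ ∧ γ) = min(0.764, 0.499) = 0.499
¬(¬(γ ∧ α) ∧ ¬(δ ∧ γ)) = 1 − 0.499 = 0.501
α ∨ β = max(0.236, 0.150) = 0.236
¬(¬(γ ∧ α) ∧ ¬(δ ∧ γ)) ∧ (α ∨ β) = min(0.501, 0.236) = 0.236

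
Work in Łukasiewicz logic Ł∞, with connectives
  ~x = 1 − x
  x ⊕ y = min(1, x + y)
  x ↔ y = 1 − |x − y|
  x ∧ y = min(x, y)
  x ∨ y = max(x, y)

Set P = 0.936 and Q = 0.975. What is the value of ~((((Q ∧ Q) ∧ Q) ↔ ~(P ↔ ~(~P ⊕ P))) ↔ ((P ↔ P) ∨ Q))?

Q ∧ Q = min(0.975, 0.975) = 0.975
(Q ∧ Q) ∧ Q = min(0.975, 0.975) = 0.975
~P = 1 − 0.936 = 0.064
~P ⊕ P = min(1, 0.064 + 0.936) = min(1, 1.000) = 1.000
~(~P ⊕ P) = 1 − 1.000 = 0.000
P ↔ ~(~P ⊕ P) = 1 − |0.936 − 0.000| = 1 − 0.936 = 0.064
~(P ↔ ~(~P ⊕ P)) = 1 − 0.064 = 0.936
((Q ∧ Q) ∧ Q) ↔ ~(P ↔ ~(~P ⊕ P)) = 1 − |0.975 − 0.936| = 1 − 0.039 = 0.961
P ↔ P = 1 − |0.936 − 0.936| = 1 − 0.000 = 1.000
(P ↔ P) ∨ Q = max(1.000, 0.975) = 1.000
(((Q ∧ Q) ∧ Q) ↔ ~(P ↔ ~(~P ⊕ P))) ↔ ((P ↔ P) ∨ Q) = 1 − |0.961 − 1.000| = 1 − 0.039 = 0.961
~((((Q ∧ Q) ∧ Q) ↔ ~(P ↔ ~(~P ⊕ P))) ↔ ((P ↔ P) ∨ Q)) = 1 − 0.961 = 0.039

0.039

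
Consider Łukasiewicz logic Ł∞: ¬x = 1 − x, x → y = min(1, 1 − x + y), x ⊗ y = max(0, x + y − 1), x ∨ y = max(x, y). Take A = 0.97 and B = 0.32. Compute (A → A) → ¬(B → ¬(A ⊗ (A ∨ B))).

A → A = min(1, 1 − 0.97 + 0.97) = min(1, 1.00) = 1.00
A ∨ B = max(0.97, 0.32) = 0.97
A ⊗ (A ∨ B) = max(0, 0.97 + 0.97 − 1) = max(0, 0.94) = 0.94
¬(A ⊗ (A ∨ B)) = 1 − 0.94 = 0.06
B → ¬(A ⊗ (A ∨ B)) = min(1, 1 − 0.32 + 0.06) = min(1, 0.74) = 0.74
¬(B → ¬(A ⊗ (A ∨ B))) = 1 − 0.74 = 0.26
(A → A) → ¬(B → ¬(A ⊗ (A ∨ B))) = min(1, 1 − 1.00 + 0.26) = min(1, 0.26) = 0.26

0.26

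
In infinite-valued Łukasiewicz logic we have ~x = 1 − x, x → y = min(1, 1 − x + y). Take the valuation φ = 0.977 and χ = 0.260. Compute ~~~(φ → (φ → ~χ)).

~χ = 1 − 0.260 = 0.740
φ → ~χ = min(1, 1 − 0.977 + 0.740) = min(1, 0.763) = 0.763
φ → (φ → ~χ) = min(1, 1 − 0.977 + 0.763) = min(1, 0.786) = 0.786
~(φ → (φ → ~χ)) = 1 − 0.786 = 0.214
~~(φ → (φ → ~χ)) = 1 − 0.214 = 0.786
~~~(φ → (φ → ~χ)) = 1 − 0.786 = 0.214

0.214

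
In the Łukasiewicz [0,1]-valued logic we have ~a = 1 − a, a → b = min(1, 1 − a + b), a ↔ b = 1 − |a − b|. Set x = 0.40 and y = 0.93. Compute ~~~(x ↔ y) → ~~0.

x ↔ y = 1 − |0.40 − 0.93| = 1 − 0.53 = 0.47
~(x ↔ y) = 1 − 0.47 = 0.53
~~(x ↔ y) = 1 − 0.53 = 0.47
~~~(x ↔ y) = 1 − 0.47 = 0.53
~0 = 1 − 0.00 = 1.00
~~0 = 1 − 1.00 = 0.00
~~~(x ↔ y) → ~~0 = min(1, 1 − 0.53 + 0.00) = min(1, 0.47) = 0.47

0.47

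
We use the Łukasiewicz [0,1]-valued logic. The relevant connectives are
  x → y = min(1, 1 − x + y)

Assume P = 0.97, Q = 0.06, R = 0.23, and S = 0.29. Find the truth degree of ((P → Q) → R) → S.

0.29

P → Q = min(1, 1 − 0.97 + 0.06) = min(1, 0.09) = 0.09
(P → Q) → R = min(1, 1 − 0.09 + 0.23) = min(1, 1.14) = 1.00
((P → Q) → R) → S = min(1, 1 − 1.00 + 0.29) = min(1, 0.29) = 0.29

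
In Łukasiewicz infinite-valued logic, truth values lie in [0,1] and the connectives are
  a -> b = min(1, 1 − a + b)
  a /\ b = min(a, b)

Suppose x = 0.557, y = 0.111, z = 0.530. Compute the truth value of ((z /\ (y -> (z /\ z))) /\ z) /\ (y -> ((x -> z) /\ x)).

z /\ z = min(0.530, 0.530) = 0.530
y -> (z /\ z) = min(1, 1 − 0.111 + 0.530) = min(1, 1.419) = 1.000
z /\ (y -> (z /\ z)) = min(0.530, 1.000) = 0.530
(z /\ (y -> (z /\ z))) /\ z = min(0.530, 0.530) = 0.530
x -> z = min(1, 1 − 0.557 + 0.530) = min(1, 0.973) = 0.973
(x -> z) /\ x = min(0.973, 0.557) = 0.557
y -> ((x -> z) /\ x) = min(1, 1 − 0.111 + 0.557) = min(1, 1.446) = 1.000
((z /\ (y -> (z /\ z))) /\ z) /\ (y -> ((x -> z) /\ x)) = min(0.530, 1.000) = 0.530

0.530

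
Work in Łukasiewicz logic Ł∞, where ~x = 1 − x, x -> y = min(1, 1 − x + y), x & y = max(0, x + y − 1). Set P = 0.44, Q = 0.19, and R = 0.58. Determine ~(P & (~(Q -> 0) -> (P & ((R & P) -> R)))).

Q -> 0 = min(1, 1 − 0.19 + 0.00) = min(1, 0.81) = 0.81
~(Q -> 0) = 1 − 0.81 = 0.19
R & P = max(0, 0.58 + 0.44 − 1) = max(0, 0.02) = 0.02
(R & P) -> R = min(1, 1 − 0.02 + 0.58) = min(1, 1.56) = 1.00
P & ((R & P) -> R) = max(0, 0.44 + 1.00 − 1) = max(0, 0.44) = 0.44
~(Q -> 0) -> (P & ((R & P) -> R)) = min(1, 1 − 0.19 + 0.44) = min(1, 1.25) = 1.00
P & (~(Q -> 0) -> (P & ((R & P) -> R))) = max(0, 0.44 + 1.00 − 1) = max(0, 0.44) = 0.44
~(P & (~(Q -> 0) -> (P & ((R & P) -> R)))) = 1 − 0.44 = 0.56

0.56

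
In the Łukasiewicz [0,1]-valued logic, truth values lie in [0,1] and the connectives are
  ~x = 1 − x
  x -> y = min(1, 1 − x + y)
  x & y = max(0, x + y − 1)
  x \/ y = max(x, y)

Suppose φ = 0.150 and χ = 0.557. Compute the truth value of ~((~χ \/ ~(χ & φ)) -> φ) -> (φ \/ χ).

~χ = 1 − 0.557 = 0.443
χ & φ = max(0, 0.557 + 0.150 − 1) = max(0, -0.293) = 0.000
~(χ & φ) = 1 − 0.000 = 1.000
~χ \/ ~(χ & φ) = max(0.443, 1.000) = 1.000
(~χ \/ ~(χ & φ)) -> φ = min(1, 1 − 1.000 + 0.150) = min(1, 0.150) = 0.150
~((~χ \/ ~(χ & φ)) -> φ) = 1 − 0.150 = 0.850
φ \/ χ = max(0.150, 0.557) = 0.557
~((~χ \/ ~(χ & φ)) -> φ) -> (φ \/ χ) = min(1, 1 − 0.850 + 0.557) = min(1, 0.707) = 0.707

0.707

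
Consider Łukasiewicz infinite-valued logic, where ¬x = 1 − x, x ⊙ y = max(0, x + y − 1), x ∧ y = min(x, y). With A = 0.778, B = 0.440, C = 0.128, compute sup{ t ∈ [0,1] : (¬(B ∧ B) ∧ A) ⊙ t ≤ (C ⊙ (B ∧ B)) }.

0.440

B ∧ B = min(0.440, 0.440) = 0.440
¬(B ∧ B) = 1 − 0.440 = 0.560
¬(B ∧ B) ∧ A = min(0.560, 0.778) = 0.560
So the left factor is ¬(B ∧ B) ∧ A = 0.560.
C ⊙ (B ∧ B) = max(0, 0.128 + 0.440 − 1) = max(0, -0.432) = 0.000
So the right-hand bound is C ⊙ (B ∧ B) = 0.000.
The residuum of the Łukasiewicz t-norm gives the supremum: min(1, 1 − 0.560 + 0.000).
1 − 0.560 + 0.000 = 0.440, so t = min(1, 0.440) = 0.440.
Check: 0.560 ⊙ 0.440 = max(0, 0.000) = 0.000 ≤ 0.000.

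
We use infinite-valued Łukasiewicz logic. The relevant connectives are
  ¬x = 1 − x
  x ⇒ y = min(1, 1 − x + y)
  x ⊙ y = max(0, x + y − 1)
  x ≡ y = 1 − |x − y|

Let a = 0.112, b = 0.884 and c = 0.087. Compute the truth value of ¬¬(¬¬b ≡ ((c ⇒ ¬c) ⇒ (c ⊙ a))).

¬b = 1 − 0.884 = 0.116
¬¬b = 1 − 0.116 = 0.884
¬c = 1 − 0.087 = 0.913
c ⇒ ¬c = min(1, 1 − 0.087 + 0.913) = min(1, 1.826) = 1.000
c ⊙ a = max(0, 0.087 + 0.112 − 1) = max(0, -0.801) = 0.000
(c ⇒ ¬c) ⇒ (c ⊙ a) = min(1, 1 − 1.000 + 0.000) = min(1, 0.000) = 0.000
¬¬b ≡ ((c ⇒ ¬c) ⇒ (c ⊙ a)) = 1 − |0.884 − 0.000| = 1 − 0.884 = 0.116
¬(¬¬b ≡ ((c ⇒ ¬c) ⇒ (c ⊙ a))) = 1 − 0.116 = 0.884
¬¬(¬¬b ≡ ((c ⇒ ¬c) ⇒ (c ⊙ a))) = 1 − 0.884 = 0.116

0.116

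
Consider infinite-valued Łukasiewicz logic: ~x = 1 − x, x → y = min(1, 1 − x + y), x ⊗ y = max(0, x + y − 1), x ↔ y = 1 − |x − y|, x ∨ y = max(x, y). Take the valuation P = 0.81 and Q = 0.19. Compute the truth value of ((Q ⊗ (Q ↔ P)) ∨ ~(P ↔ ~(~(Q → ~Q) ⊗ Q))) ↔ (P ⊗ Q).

0.81

Q ↔ P = 1 − |0.19 − 0.81| = 1 − 0.62 = 0.38
Q ⊗ (Q ↔ P) = max(0, 0.19 + 0.38 − 1) = max(0, -0.43) = 0.00
~Q = 1 − 0.19 = 0.81
Q → ~Q = min(1, 1 − 0.19 + 0.81) = min(1, 1.62) = 1.00
~(Q → ~Q) = 1 − 1.00 = 0.00
~(Q → ~Q) ⊗ Q = max(0, 0.00 + 0.19 − 1) = max(0, -0.81) = 0.00
~(~(Q → ~Q) ⊗ Q) = 1 − 0.00 = 1.00
P ↔ ~(~(Q → ~Q) ⊗ Q) = 1 − |0.81 − 1.00| = 1 − 0.19 = 0.81
~(P ↔ ~(~(Q → ~Q) ⊗ Q)) = 1 − 0.81 = 0.19
(Q ⊗ (Q ↔ P)) ∨ ~(P ↔ ~(~(Q → ~Q) ⊗ Q)) = max(0.00, 0.19) = 0.19
P ⊗ Q = max(0, 0.81 + 0.19 − 1) = max(0, 0.00) = 0.00
((Q ⊗ (Q ↔ P)) ∨ ~(P ↔ ~(~(Q → ~Q) ⊗ Q))) ↔ (P ⊗ Q) = 1 − |0.19 − 0.00| = 1 − 0.19 = 0.81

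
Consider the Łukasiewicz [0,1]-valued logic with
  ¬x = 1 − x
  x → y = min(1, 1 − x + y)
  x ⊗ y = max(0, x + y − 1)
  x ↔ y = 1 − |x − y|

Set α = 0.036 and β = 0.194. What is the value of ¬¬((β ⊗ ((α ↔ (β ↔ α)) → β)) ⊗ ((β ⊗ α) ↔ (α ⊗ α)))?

0.194

β ↔ α = 1 − |0.194 − 0.036| = 1 − 0.158 = 0.842
α ↔ (β ↔ α) = 1 − |0.036 − 0.842| = 1 − 0.806 = 0.194
(α ↔ (β ↔ α)) → β = min(1, 1 − 0.194 + 0.194) = min(1, 1.000) = 1.000
β ⊗ ((α ↔ (β ↔ α)) → β) = max(0, 0.194 + 1.000 − 1) = max(0, 0.194) = 0.194
β ⊗ α = max(0, 0.194 + 0.036 − 1) = max(0, -0.770) = 0.000
α ⊗ α = max(0, 0.036 + 0.036 − 1) = max(0, -0.928) = 0.000
(β ⊗ α) ↔ (α ⊗ α) = 1 − |0.000 − 0.000| = 1 − 0.000 = 1.000
(β ⊗ ((α ↔ (β ↔ α)) → β)) ⊗ ((β ⊗ α) ↔ (α ⊗ α)) = max(0, 0.194 + 1.000 − 1) = max(0, 0.194) = 0.194
¬((β ⊗ ((α ↔ (β ↔ α)) → β)) ⊗ ((β ⊗ α) ↔ (α ⊗ α))) = 1 − 0.194 = 0.806
¬¬((β ⊗ ((α ↔ (β ↔ α)) → β)) ⊗ ((β ⊗ α) ↔ (α ⊗ α))) = 1 − 0.806 = 0.194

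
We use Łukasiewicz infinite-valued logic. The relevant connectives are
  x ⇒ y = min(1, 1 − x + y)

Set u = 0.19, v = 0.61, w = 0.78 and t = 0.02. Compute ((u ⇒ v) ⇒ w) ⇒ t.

0.24

u ⇒ v = min(1, 1 − 0.19 + 0.61) = min(1, 1.42) = 1.00
(u ⇒ v) ⇒ w = min(1, 1 − 1.00 + 0.78) = min(1, 0.78) = 0.78
((u ⇒ v) ⇒ w) ⇒ t = min(1, 1 − 0.78 + 0.02) = min(1, 0.24) = 0.24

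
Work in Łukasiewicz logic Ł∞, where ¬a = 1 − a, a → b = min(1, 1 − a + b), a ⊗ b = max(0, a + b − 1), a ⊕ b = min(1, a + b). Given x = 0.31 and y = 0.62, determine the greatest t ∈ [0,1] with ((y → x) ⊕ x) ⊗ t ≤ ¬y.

0.38

y → x = min(1, 1 − 0.62 + 0.31) = min(1, 0.69) = 0.69
(y → x) ⊕ x = min(1, 0.69 + 0.31) = min(1, 1.00) = 1.00
So the left factor is (y → x) ⊕ x = 1.00.
¬y = 1 − 0.62 = 0.38
So the right-hand bound is ¬y = 0.38.
The residuum of the Łukasiewicz t-norm gives the supremum: min(1, 1 − 1.00 + 0.38).
1 − 1.00 + 0.38 = 0.38, so t = min(1, 0.38) = 0.38.
Check: 1.00 ⊗ 0.38 = max(0, 0.38) = 0.38 ≤ 0.38.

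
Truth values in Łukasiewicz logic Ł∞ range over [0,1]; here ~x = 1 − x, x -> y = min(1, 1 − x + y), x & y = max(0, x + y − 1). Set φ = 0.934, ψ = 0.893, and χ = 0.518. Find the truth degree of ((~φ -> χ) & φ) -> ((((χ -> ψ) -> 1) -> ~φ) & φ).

~φ = 1 − 0.934 = 0.066
~φ -> χ = min(1, 1 − 0.066 + 0.518) = min(1, 1.452) = 1.000
(~φ -> χ) & φ = max(0, 1.000 + 0.934 − 1) = max(0, 0.934) = 0.934
χ -> ψ = min(1, 1 − 0.518 + 0.893) = min(1, 1.375) = 1.000
(χ -> ψ) -> 1 = min(1, 1 − 1.000 + 1.000) = min(1, 1.000) = 1.000
((χ -> ψ) -> 1) -> ~φ = min(1, 1 − 1.000 + 0.066) = min(1, 0.066) = 0.066
(((χ -> ψ) -> 1) -> ~φ) & φ = max(0, 0.066 + 0.934 − 1) = max(0, 0.000) = 0.000
((~φ -> χ) & φ) -> ((((χ -> ψ) -> 1) -> ~φ) & φ) = min(1, 1 − 0.934 + 0.000) = min(1, 0.066) = 0.066

0.066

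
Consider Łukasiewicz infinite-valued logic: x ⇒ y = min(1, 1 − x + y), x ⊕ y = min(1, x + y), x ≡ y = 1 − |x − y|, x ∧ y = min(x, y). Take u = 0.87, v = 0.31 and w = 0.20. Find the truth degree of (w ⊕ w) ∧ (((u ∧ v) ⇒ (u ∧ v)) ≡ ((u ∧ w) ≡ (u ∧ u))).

w ⊕ w = min(1, 0.20 + 0.20) = min(1, 0.40) = 0.40
u ∧ v = min(0.87, 0.31) = 0.31
(u ∧ v) ⇒ (u ∧ v) = min(1, 1 − 0.31 + 0.31) = min(1, 1.00) = 1.00
u ∧ w = min(0.87, 0.20) = 0.20
u ∧ u = min(0.87, 0.87) = 0.87
(u ∧ w) ≡ (u ∧ u) = 1 − |0.20 − 0.87| = 1 − 0.67 = 0.33
((u ∧ v) ⇒ (u ∧ v)) ≡ ((u ∧ w) ≡ (u ∧ u)) = 1 − |1.00 − 0.33| = 1 − 0.67 = 0.33
(w ⊕ w) ∧ (((u ∧ v) ⇒ (u ∧ v)) ≡ ((u ∧ w) ≡ (u ∧ u))) = min(0.40, 0.33) = 0.33

0.33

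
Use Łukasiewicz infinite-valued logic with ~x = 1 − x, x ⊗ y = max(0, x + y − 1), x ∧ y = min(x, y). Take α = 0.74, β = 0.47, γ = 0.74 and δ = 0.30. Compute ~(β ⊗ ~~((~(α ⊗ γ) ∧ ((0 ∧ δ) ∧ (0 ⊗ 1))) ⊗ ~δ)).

1.00

α ⊗ γ = max(0, 0.74 + 0.74 − 1) = max(0, 0.48) = 0.48
~(α ⊗ γ) = 1 − 0.48 = 0.52
0 ∧ δ = min(0.00, 0.30) = 0.00
0 ⊗ 1 = max(0, 0.00 + 1.00 − 1) = max(0, 0.00) = 0.00
(0 ∧ δ) ∧ (0 ⊗ 1) = min(0.00, 0.00) = 0.00
~(α ⊗ γ) ∧ ((0 ∧ δ) ∧ (0 ⊗ 1)) = min(0.52, 0.00) = 0.00
~δ = 1 − 0.30 = 0.70
(~(α ⊗ γ) ∧ ((0 ∧ δ) ∧ (0 ⊗ 1))) ⊗ ~δ = max(0, 0.00 + 0.70 − 1) = max(0, -0.30) = 0.00
~((~(α ⊗ γ) ∧ ((0 ∧ δ) ∧ (0 ⊗ 1))) ⊗ ~δ) = 1 − 0.00 = 1.00
~~((~(α ⊗ γ) ∧ ((0 ∧ δ) ∧ (0 ⊗ 1))) ⊗ ~δ) = 1 − 1.00 = 0.00
β ⊗ ~~((~(α ⊗ γ) ∧ ((0 ∧ δ) ∧ (0 ⊗ 1))) ⊗ ~δ) = max(0, 0.47 + 0.00 − 1) = max(0, -0.53) = 0.00
~(β ⊗ ~~((~(α ⊗ γ) ∧ ((0 ∧ δ) ∧ (0 ⊗ 1))) ⊗ ~δ)) = 1 − 0.00 = 1.00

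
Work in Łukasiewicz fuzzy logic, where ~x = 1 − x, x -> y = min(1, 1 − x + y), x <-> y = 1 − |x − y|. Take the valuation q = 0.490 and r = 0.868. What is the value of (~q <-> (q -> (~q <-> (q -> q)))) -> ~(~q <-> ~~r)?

0.848

~q = 1 − 0.490 = 0.510
q -> q = min(1, 1 − 0.490 + 0.490) = min(1, 1.000) = 1.000
~q <-> (q -> q) = 1 − |0.510 − 1.000| = 1 − 0.490 = 0.510
q -> (~q <-> (q -> q)) = min(1, 1 − 0.490 + 0.510) = min(1, 1.020) = 1.000
~q <-> (q -> (~q <-> (q -> q))) = 1 − |0.510 − 1.000| = 1 − 0.490 = 0.510
~r = 1 − 0.868 = 0.132
~~r = 1 − 0.132 = 0.868
~q <-> ~~r = 1 − |0.510 − 0.868| = 1 − 0.358 = 0.642
~(~q <-> ~~r) = 1 − 0.642 = 0.358
(~q <-> (q -> (~q <-> (q -> q)))) -> ~(~q <-> ~~r) = min(1, 1 − 0.510 + 0.358) = min(1, 0.848) = 0.848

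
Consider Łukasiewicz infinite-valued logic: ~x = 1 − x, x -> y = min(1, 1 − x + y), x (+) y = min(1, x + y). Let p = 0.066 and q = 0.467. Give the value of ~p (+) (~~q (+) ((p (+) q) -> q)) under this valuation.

1.000

~p = 1 − 0.066 = 0.934
~q = 1 − 0.467 = 0.533
~~q = 1 − 0.533 = 0.467
p (+) q = min(1, 0.066 + 0.467) = min(1, 0.533) = 0.533
(p (+) q) -> q = min(1, 1 − 0.533 + 0.467) = min(1, 0.934) = 0.934
~~q (+) ((p (+) q) -> q) = min(1, 0.467 + 0.934) = min(1, 1.401) = 1.000
~p (+) (~~q (+) ((p (+) q) -> q)) = min(1, 0.934 + 1.000) = min(1, 1.934) = 1.000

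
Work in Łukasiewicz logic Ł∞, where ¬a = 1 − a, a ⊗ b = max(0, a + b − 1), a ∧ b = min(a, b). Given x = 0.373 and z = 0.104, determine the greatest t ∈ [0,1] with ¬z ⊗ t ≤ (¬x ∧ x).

0.477

¬z = 1 − 0.104 = 0.896
So the left factor is ¬z = 0.896.
¬x = 1 − 0.373 = 0.627
¬x ∧ x = min(0.627, 0.373) = 0.373
So the right-hand bound is ¬x ∧ x = 0.373.
The residuum of the Łukasiewicz t-norm gives the supremum: min(1, 1 − 0.896 + 0.373).
1 − 0.896 + 0.373 = 0.477, so t = min(1, 0.477) = 0.477.
Check: 0.896 ⊗ 0.477 = max(0, 0.373) = 0.373 ≤ 0.373.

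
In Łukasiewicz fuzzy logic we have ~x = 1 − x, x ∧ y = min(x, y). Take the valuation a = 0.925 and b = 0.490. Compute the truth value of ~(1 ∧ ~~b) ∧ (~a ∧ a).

0.075

~b = 1 − 0.490 = 0.510
~~b = 1 − 0.510 = 0.490
1 ∧ ~~b = min(1.000, 0.490) = 0.490
~(1 ∧ ~~b) = 1 − 0.490 = 0.510
~a = 1 − 0.925 = 0.075
~a ∧ a = min(0.075, 0.925) = 0.075
~(1 ∧ ~~b) ∧ (~a ∧ a) = min(0.510, 0.075) = 0.075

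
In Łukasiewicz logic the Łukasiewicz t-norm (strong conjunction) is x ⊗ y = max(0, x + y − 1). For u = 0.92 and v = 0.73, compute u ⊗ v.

0.65

u ⊗ v = max(0, 0.92 + 0.73 − 1) = max(0, 0.65) = 0.65
For comparison, the Gödel (minimum) t-norm min(x, y) would give 0.73.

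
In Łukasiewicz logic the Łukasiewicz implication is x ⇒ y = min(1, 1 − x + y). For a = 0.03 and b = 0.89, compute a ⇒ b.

a ⇒ b = min(1, 1 − 0.03 + 0.89) = min(1, 1.86) = 1.00
For comparison, the Gödel implication (1 if x ≤ y else y) would give 1.00.

1.00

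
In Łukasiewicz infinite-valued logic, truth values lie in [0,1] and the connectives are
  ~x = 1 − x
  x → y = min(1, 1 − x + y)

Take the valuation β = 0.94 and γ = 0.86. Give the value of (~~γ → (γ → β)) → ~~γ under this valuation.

~γ = 1 − 0.86 = 0.14
~~γ = 1 − 0.14 = 0.86
γ → β = min(1, 1 − 0.86 + 0.94) = min(1, 1.08) = 1.00
~~γ → (γ → β) = min(1, 1 − 0.86 + 1.00) = min(1, 1.14) = 1.00
(~~γ → (γ → β)) → ~~γ = min(1, 1 − 1.00 + 0.86) = min(1, 0.86) = 0.86

0.86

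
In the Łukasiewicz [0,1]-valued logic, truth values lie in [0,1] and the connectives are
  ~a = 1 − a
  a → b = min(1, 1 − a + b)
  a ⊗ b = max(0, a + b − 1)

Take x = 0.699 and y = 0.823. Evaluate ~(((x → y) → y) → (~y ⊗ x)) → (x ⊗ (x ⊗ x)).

0.274

x → y = min(1, 1 − 0.699 + 0.823) = min(1, 1.124) = 1.000
(x → y) → y = min(1, 1 − 1.000 + 0.823) = min(1, 0.823) = 0.823
~y = 1 − 0.823 = 0.177
~y ⊗ x = max(0, 0.177 + 0.699 − 1) = max(0, -0.124) = 0.000
((x → y) → y) → (~y ⊗ x) = min(1, 1 − 0.823 + 0.000) = min(1, 0.177) = 0.177
~(((x → y) → y) → (~y ⊗ x)) = 1 − 0.177 = 0.823
x ⊗ x = max(0, 0.699 + 0.699 − 1) = max(0, 0.398) = 0.398
x ⊗ (x ⊗ x) = max(0, 0.699 + 0.398 − 1) = max(0, 0.097) = 0.097
~(((x → y) → y) → (~y ⊗ x)) → (x ⊗ (x ⊗ x)) = min(1, 1 − 0.823 + 0.097) = min(1, 0.274) = 0.274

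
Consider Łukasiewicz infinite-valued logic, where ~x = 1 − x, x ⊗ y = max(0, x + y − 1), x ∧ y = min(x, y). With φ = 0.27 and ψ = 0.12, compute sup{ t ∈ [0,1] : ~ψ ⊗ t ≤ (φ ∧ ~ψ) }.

~ψ = 1 − 0.12 = 0.88
So the left factor is ~ψ = 0.88.
φ ∧ ~ψ = min(0.27, 0.88) = 0.27
So the right-hand bound is φ ∧ ~ψ = 0.27.
The residuum of the Łukasiewicz t-norm gives the supremum: min(1, 1 − 0.88 + 0.27).
1 − 0.88 + 0.27 = 0.39, so t = min(1, 0.39) = 0.39.
Check: 0.88 ⊗ 0.39 = max(0, 0.27) = 0.27 ≤ 0.27.

0.39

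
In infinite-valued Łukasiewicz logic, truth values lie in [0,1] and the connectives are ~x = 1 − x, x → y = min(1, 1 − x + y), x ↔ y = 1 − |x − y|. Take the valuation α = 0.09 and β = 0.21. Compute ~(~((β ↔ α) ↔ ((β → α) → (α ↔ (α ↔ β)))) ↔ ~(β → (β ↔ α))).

β ↔ α = 1 − |0.21 − 0.09| = 1 − 0.12 = 0.88
β → α = min(1, 1 − 0.21 + 0.09) = min(1, 0.88) = 0.88
α ↔ β = 1 − |0.09 − 0.21| = 1 − 0.12 = 0.88
α ↔ (α ↔ β) = 1 − |0.09 − 0.88| = 1 − 0.79 = 0.21
(β → α) → (α ↔ (α ↔ β)) = min(1, 1 − 0.88 + 0.21) = min(1, 0.33) = 0.33
(β ↔ α) ↔ ((β → α) → (α ↔ (α ↔ β))) = 1 − |0.88 − 0.33| = 1 − 0.55 = 0.45
~((β ↔ α) ↔ ((β → α) → (α ↔ (α ↔ β)))) = 1 − 0.45 = 0.55
β → (β ↔ α) = min(1, 1 − 0.21 + 0.88) = min(1, 1.67) = 1.00
~(β → (β ↔ α)) = 1 − 1.00 = 0.00
~((β ↔ α) ↔ ((β → α) → (α ↔ (α ↔ β)))) ↔ ~(β → (β ↔ α)) = 1 − |0.55 − 0.00| = 1 − 0.55 = 0.45
~(~((β ↔ α) ↔ ((β → α) → (α ↔ (α ↔ β)))) ↔ ~(β → (β ↔ α))) = 1 − 0.45 = 0.55

0.55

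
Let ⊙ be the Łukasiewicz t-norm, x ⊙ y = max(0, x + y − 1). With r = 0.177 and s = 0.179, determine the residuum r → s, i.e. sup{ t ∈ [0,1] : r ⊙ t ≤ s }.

1.000

The residuum of the Łukasiewicz t-norm gives the supremum: min(1, 1 − 0.177 + 0.179).
1 − 0.177 + 0.179 = 1.002, so t = min(1, 1.002) = 1.000.
Check: 0.177 ⊙ 1.000 = max(0, 0.177) = 0.177 ≤ 0.179.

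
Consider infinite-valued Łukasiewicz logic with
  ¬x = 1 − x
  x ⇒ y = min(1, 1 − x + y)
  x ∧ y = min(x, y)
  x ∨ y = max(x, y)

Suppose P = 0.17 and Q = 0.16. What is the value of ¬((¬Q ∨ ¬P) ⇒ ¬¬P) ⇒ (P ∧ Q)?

¬Q = 1 − 0.16 = 0.84
¬P = 1 − 0.17 = 0.83
¬Q ∨ ¬P = max(0.84, 0.83) = 0.84
¬¬P = 1 − 0.83 = 0.17
(¬Q ∨ ¬P) ⇒ ¬¬P = min(1, 1 − 0.84 + 0.17) = min(1, 0.33) = 0.33
¬((¬Q ∨ ¬P) ⇒ ¬¬P) = 1 − 0.33 = 0.67
P ∧ Q = min(0.17, 0.16) = 0.16
¬((¬Q ∨ ¬P) ⇒ ¬¬P) ⇒ (P ∧ Q) = min(1, 1 − 0.67 + 0.16) = min(1, 0.49) = 0.49

0.49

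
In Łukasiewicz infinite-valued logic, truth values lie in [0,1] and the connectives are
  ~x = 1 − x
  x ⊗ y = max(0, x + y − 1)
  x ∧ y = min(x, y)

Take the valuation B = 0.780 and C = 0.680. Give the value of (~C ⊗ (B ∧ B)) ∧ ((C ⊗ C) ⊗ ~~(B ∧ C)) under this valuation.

~C = 1 − 0.680 = 0.320
B ∧ B = min(0.780, 0.780) = 0.780
~C ⊗ (B ∧ B) = max(0, 0.320 + 0.780 − 1) = max(0, 0.100) = 0.100
C ⊗ C = max(0, 0.680 + 0.680 − 1) = max(0, 0.360) = 0.360
B ∧ C = min(0.780, 0.680) = 0.680
~(B ∧ C) = 1 − 0.680 = 0.320
~~(B ∧ C) = 1 − 0.320 = 0.680
(C ⊗ C) ⊗ ~~(B ∧ C) = max(0, 0.360 + 0.680 − 1) = max(0, 0.040) = 0.040
(~C ⊗ (B ∧ B)) ∧ ((C ⊗ C) ⊗ ~~(B ∧ C)) = min(0.100, 0.040) = 0.040

0.040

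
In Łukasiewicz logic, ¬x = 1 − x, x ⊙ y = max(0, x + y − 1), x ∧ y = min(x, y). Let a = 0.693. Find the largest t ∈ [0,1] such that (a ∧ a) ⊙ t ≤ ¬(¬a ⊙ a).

1.000

a ∧ a = min(0.693, 0.693) = 0.693
So the left factor is a ∧ a = 0.693.
¬a = 1 − 0.693 = 0.307
¬a ⊙ a = max(0, 0.307 + 0.693 − 1) = max(0, 0.000) = 0.000
¬(¬a ⊙ a) = 1 − 0.000 = 1.000
So the right-hand bound is ¬(¬a ⊙ a) = 1.000.
The residuum of the Łukasiewicz t-norm gives the supremum: min(1, 1 − 0.693 + 1.000).
1 − 0.693 + 1.000 = 1.307, so t = min(1, 1.307) = 1.000.
Check: 0.693 ⊙ 1.000 = max(0, 0.693) = 0.693 ≤ 1.000.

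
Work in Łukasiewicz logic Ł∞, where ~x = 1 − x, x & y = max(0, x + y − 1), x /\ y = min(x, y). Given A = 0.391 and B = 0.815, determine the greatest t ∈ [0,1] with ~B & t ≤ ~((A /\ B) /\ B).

1.000

~B = 1 − 0.815 = 0.185
So the left factor is ~B = 0.185.
A /\ B = min(0.391, 0.815) = 0.391
(A /\ B) /\ B = min(0.391, 0.815) = 0.391
~((A /\ B) /\ B) = 1 − 0.391 = 0.609
So the right-hand bound is ~((A /\ B) /\ B) = 0.609.
The residuum of the Łukasiewicz t-norm gives the supremum: min(1, 1 − 0.185 + 0.609).
1 − 0.185 + 0.609 = 1.424, so t = min(1, 1.424) = 1.000.
Check: 0.185 & 1.000 = max(0, 0.185) = 0.185 ≤ 0.609.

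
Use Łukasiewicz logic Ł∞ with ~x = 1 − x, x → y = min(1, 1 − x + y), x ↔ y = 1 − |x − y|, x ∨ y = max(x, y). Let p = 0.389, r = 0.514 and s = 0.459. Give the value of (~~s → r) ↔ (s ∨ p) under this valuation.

0.459

~s = 1 − 0.459 = 0.541
~~s = 1 − 0.541 = 0.459
~~s → r = min(1, 1 − 0.459 + 0.514) = min(1, 1.055) = 1.000
s ∨ p = max(0.459, 0.389) = 0.459
(~~s → r) ↔ (s ∨ p) = 1 − |1.000 − 0.459| = 1 − 0.541 = 0.459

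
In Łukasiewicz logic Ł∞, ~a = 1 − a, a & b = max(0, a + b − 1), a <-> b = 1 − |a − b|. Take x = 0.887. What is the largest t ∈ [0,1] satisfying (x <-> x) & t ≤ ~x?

0.113

x <-> x = 1 − |0.887 − 0.887| = 1 − 0.000 = 1.000
So the left factor is x <-> x = 1.000.
~x = 1 − 0.887 = 0.113
So the right-hand bound is ~x = 0.113.
The residuum of the Łukasiewicz t-norm gives the supremum: min(1, 1 − 1.000 + 0.113).
1 − 1.000 + 0.113 = 0.113, so t = min(1, 0.113) = 0.113.
Check: 1.000 & 0.113 = max(0, 0.113) = 0.113 ≤ 0.113.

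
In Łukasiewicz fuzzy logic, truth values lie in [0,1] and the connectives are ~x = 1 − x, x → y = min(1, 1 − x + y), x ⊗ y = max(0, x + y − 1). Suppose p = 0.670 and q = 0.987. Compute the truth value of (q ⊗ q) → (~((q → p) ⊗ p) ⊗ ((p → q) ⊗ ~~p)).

q ⊗ q = max(0, 0.987 + 0.987 − 1) = max(0, 0.974) = 0.974
q → p = min(1, 1 − 0.987 + 0.670) = min(1, 0.683) = 0.683
(q → p) ⊗ p = max(0, 0.683 + 0.670 − 1) = max(0, 0.353) = 0.353
~((q → p) ⊗ p) = 1 − 0.353 = 0.647
p → q = min(1, 1 − 0.670 + 0.987) = min(1, 1.317) = 1.000
~p = 1 − 0.670 = 0.330
~~p = 1 − 0.330 = 0.670
(p → q) ⊗ ~~p = max(0, 1.000 + 0.670 − 1) = max(0, 0.670) = 0.670
~((q → p) ⊗ p) ⊗ ((p → q) ⊗ ~~p) = max(0, 0.647 + 0.670 − 1) = max(0, 0.317) = 0.317
(q ⊗ q) → (~((q → p) ⊗ p) ⊗ ((p → q) ⊗ ~~p)) = min(1, 1 − 0.974 + 0.317) = min(1, 0.343) = 0.343

0.343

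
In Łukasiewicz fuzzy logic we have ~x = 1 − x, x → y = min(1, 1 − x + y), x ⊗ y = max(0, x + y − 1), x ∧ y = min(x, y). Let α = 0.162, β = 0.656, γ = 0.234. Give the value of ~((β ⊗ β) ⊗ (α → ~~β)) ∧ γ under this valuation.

β ⊗ β = max(0, 0.656 + 0.656 − 1) = max(0, 0.312) = 0.312
~β = 1 − 0.656 = 0.344
~~β = 1 − 0.344 = 0.656
α → ~~β = min(1, 1 − 0.162 + 0.656) = min(1, 1.494) = 1.000
(β ⊗ β) ⊗ (α → ~~β) = max(0, 0.312 + 1.000 − 1) = max(0, 0.312) = 0.312
~((β ⊗ β) ⊗ (α → ~~β)) = 1 − 0.312 = 0.688
~((β ⊗ β) ⊗ (α → ~~β)) ∧ γ = min(0.688, 0.234) = 0.234

0.234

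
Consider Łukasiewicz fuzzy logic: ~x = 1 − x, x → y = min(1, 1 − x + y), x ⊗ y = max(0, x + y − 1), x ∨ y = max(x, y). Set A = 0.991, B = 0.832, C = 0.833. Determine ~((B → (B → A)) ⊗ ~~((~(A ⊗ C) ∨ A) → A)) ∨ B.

B → A = min(1, 1 − 0.832 + 0.991) = min(1, 1.159) = 1.000
B → (B → A) = min(1, 1 − 0.832 + 1.000) = min(1, 1.168) = 1.000
A ⊗ C = max(0, 0.991 + 0.833 − 1) = max(0, 0.824) = 0.824
~(A ⊗ C) = 1 − 0.824 = 0.176
~(A ⊗ C) ∨ A = max(0.176, 0.991) = 0.991
(~(A ⊗ C) ∨ A) → A = min(1, 1 − 0.991 + 0.991) = min(1, 1.000) = 1.000
~((~(A ⊗ C) ∨ A) → A) = 1 − 1.000 = 0.000
~~((~(A ⊗ C) ∨ A) → A) = 1 − 0.000 = 1.000
(B → (B → A)) ⊗ ~~((~(A ⊗ C) ∨ A) → A) = max(0, 1.000 + 1.000 − 1) = max(0, 1.000) = 1.000
~((B → (B → A)) ⊗ ~~((~(A ⊗ C) ∨ A) → A)) = 1 − 1.000 = 0.000
~((B → (B → A)) ⊗ ~~((~(A ⊗ C) ∨ A) → A)) ∨ B = max(0.000, 0.832) = 0.832

0.832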